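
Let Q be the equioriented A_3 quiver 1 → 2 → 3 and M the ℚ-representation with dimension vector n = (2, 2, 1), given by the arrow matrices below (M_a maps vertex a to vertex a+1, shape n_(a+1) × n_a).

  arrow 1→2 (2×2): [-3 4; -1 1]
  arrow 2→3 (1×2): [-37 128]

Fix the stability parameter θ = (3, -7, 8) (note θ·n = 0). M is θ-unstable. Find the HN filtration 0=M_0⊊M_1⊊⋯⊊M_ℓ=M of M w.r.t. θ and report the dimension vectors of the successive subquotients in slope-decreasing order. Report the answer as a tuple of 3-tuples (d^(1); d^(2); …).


Barcode: M ≅ I[1,2], I[1,3]. HN layers by μ_θ (2 steps, strictly decreasing):
  μ^(1)=8; μ^(2)=-2

((0, 0, 1); (2, 2, 0))


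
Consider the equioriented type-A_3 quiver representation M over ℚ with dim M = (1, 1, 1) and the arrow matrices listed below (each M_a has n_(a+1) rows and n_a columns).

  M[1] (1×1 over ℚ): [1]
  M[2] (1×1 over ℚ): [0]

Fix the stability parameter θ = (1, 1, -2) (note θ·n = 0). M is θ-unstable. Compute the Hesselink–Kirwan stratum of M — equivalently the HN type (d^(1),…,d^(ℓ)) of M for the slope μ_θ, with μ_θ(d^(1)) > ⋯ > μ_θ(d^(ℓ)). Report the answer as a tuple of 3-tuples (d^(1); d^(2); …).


Barcode: M ≅ I[1,2], I[3,3]. HN layers by μ_θ (2 steps, strictly decreasing):
  μ^(1)=1; μ^(2)=-2

((1, 1, 0); (0, 0, 1))


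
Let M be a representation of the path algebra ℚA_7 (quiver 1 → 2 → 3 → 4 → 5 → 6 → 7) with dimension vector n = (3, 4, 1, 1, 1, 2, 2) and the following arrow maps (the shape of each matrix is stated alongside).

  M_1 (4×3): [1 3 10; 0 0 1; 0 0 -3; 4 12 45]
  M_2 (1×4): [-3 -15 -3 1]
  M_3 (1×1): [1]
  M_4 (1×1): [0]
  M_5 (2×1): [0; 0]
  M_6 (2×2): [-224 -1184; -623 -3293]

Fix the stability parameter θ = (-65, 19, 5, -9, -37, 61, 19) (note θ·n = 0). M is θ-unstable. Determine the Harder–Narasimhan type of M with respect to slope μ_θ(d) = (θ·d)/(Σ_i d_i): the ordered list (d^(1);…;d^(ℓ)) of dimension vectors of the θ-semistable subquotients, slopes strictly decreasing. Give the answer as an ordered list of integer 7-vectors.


Via rank(M_{q-1}∘⋯∘M_p): M ≅ I[1,1], I[1,2], I[1,4], I[2,2]^2, I[5,5], I[6,6], I[6,7], I[7,7].
μ_θ-semistable layers: μ^(1)=61; μ^(2)=40; μ^(3)=19; μ^(4)=5; μ^(5)=-37; μ^(6)=-65

((0, 0, 0, 0, 0, 1, 0); (0, 0, 0, 0, 0, 1, 1); (0, 3, 0, 0, 0, 0, 1); (0, 1, 1, 1, 0, 0, 0); (0, 0, 0, 0, 1, 0, 0); (3, 0, 0, 0, 0, 0, 0))


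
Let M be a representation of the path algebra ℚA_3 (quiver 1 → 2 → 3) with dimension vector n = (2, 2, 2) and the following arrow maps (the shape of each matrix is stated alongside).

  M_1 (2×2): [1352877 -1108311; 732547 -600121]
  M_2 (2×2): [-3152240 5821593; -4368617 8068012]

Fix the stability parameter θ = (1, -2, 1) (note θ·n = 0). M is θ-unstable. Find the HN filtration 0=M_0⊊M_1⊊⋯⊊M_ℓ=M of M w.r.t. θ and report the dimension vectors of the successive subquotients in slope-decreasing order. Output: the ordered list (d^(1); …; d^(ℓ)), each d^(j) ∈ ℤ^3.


Via rank(M_{q-1}∘⋯∘M_p): M ≅ I[1,1], I[1,3], I[2,3].
μ_θ-semistable layers: μ^(1)=1; μ^(2)=-1/2; μ^(3)=-2

((1, 0, 2); (1, 1, 0); (0, 1, 0))


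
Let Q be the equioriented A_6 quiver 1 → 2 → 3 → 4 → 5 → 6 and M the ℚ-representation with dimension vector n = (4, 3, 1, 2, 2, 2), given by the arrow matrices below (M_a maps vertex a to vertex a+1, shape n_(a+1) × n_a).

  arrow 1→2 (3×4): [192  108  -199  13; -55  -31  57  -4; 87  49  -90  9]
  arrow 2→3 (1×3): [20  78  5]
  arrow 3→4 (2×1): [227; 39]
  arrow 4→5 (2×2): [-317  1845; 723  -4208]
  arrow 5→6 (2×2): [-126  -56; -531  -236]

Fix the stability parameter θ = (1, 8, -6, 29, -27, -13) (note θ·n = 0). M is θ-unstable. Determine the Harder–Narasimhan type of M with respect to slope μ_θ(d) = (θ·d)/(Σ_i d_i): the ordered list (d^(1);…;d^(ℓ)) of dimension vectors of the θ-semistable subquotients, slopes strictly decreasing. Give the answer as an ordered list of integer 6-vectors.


Via rank(M_{q-1}∘⋯∘M_p): M ≅ I[1,1], I[1,2]^2, I[1,5], I[4,6], I[6,6].
μ_θ-semistable layers: μ^(1)=8; μ^(2)=1; μ^(3)=-11/3; μ^(4)=-13

((0, 2, 0, 0, 0, 0); (4, 1, 1, 1, 1, 0); (0, 0, 0, 1, 1, 1); (0, 0, 0, 0, 0, 1))


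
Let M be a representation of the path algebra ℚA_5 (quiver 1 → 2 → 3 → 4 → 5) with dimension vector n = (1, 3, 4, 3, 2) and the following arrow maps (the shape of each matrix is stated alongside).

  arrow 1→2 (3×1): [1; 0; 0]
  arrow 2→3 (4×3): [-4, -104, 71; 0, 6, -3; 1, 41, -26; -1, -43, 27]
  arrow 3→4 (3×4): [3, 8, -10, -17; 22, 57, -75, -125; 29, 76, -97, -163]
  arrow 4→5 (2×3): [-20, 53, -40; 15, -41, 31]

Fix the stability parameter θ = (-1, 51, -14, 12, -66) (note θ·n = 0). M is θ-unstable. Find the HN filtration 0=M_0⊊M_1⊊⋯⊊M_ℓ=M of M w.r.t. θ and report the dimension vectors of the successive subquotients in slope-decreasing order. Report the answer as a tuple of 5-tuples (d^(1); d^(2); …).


Via rank(M_{q-1}∘⋯∘M_p): M ≅ I[1,5], I[2,4], I[2,5], I[3,3].
μ_θ-semistable layers: μ^(1)=49/3; μ^(2)=-18/5; μ^(3)=-17/4; μ^(4)=-14

((0, 1, 1, 1, 0); (1, 1, 1, 1, 1); (0, 1, 1, 1, 1); (0, 0, 1, 0, 0))


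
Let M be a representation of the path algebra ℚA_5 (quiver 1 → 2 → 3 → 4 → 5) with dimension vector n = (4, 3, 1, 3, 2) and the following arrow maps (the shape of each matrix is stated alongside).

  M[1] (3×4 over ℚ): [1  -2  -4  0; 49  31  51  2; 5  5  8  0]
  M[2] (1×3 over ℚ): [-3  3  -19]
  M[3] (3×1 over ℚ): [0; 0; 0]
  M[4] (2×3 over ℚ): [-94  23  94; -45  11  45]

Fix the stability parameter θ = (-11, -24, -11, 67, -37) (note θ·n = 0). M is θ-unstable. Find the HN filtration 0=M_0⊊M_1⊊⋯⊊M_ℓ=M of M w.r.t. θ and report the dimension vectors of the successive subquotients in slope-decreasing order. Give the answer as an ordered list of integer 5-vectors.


Interval decomposition of M: I[1,1], I[1,2]^2, I[1,3], I[4,4], I[4,5]^2.
HN type (ℓ=4): μ^(1)=67; μ^(2)=15; μ^(3)=-11; μ^(4)=-35/2

((0, 0, 0, 1, 0); (0, 0, 0, 2, 2); (1, 0, 1, 0, 0); (3, 3, 0, 0, 0))


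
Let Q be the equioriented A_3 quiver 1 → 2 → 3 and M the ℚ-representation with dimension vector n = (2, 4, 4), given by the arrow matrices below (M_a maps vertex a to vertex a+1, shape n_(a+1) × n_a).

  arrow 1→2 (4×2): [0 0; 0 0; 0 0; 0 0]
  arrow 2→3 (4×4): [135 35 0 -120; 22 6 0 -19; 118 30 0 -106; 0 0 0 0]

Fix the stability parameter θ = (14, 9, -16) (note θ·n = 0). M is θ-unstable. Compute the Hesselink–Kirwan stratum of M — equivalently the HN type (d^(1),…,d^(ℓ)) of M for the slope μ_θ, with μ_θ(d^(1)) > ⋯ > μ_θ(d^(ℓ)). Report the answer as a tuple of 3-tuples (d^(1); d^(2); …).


Barcode: M ≅ I[1,1]^2, I[2,2]^2, I[2,3]^2, I[3,3]^2. HN layers by μ_θ (4 steps, strictly decreasing):
  μ^(1)=14; μ^(2)=9; μ^(3)=-7/2; μ^(4)=-16

((2, 0, 0); (0, 2, 0); (0, 2, 2); (0, 0, 2))


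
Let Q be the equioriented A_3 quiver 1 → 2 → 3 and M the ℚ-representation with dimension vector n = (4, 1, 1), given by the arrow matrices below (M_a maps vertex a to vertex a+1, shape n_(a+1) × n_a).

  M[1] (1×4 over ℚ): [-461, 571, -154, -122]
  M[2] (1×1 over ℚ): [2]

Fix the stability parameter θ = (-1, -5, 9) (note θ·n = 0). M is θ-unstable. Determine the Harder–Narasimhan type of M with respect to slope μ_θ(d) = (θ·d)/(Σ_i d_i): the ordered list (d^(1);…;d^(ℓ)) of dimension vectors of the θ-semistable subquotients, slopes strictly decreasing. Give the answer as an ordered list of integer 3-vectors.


Barcode: M ≅ I[1,1]^3, I[1,3]. HN layers by μ_θ (3 steps, strictly decreasing):
  μ^(1)=9; μ^(2)=-1; μ^(3)=-3

((0, 0, 1); (3, 0, 0); (1, 1, 0))


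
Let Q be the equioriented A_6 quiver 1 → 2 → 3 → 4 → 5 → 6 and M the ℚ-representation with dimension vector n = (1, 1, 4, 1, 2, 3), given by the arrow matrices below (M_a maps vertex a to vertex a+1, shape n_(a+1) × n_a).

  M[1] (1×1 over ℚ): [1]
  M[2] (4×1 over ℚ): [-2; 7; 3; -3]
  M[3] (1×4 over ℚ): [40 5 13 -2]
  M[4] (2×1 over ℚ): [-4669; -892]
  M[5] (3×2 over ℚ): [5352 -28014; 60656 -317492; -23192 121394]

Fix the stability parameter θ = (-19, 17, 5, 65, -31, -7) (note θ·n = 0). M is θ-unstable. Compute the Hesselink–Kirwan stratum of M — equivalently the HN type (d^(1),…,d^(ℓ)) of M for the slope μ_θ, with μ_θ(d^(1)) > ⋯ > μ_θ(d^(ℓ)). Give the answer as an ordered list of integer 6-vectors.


Barcode: M ≅ I[1,3], I[3,3]^2, I[3,5], I[5,6], I[6,6]^2. HN layers by μ_θ (6 steps, strictly decreasing):
  μ^(1)=17; μ^(2)=11; μ^(3)=5; μ^(4)=-7; μ^(5)=-19; μ^(6)=-31

((0, 0, 0, 1, 1, 0); (0, 1, 1, 0, 0, 0); (0, 0, 3, 0, 0, 0); (0, 0, 0, 0, 0, 3); (1, 0, 0, 0, 0, 0); (0, 0, 0, 0, 1, 0))


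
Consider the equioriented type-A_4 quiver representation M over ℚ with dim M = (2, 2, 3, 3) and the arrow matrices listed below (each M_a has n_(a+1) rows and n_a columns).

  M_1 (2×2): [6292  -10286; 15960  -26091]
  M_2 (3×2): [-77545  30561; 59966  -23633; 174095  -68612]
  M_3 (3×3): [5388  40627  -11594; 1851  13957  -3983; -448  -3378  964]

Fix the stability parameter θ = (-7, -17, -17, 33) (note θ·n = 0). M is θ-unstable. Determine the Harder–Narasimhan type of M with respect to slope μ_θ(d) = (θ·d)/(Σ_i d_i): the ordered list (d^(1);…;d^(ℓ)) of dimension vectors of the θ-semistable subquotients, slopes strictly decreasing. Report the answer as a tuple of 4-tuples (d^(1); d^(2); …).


Interval decomposition of M: I[1,4]^2, I[3,3], I[4,4].
HN type (ℓ=3): μ^(1)=33; μ^(2)=-41/3; μ^(3)=-17

((0, 0, 0, 3); (2, 2, 2, 0); (0, 0, 1, 0))


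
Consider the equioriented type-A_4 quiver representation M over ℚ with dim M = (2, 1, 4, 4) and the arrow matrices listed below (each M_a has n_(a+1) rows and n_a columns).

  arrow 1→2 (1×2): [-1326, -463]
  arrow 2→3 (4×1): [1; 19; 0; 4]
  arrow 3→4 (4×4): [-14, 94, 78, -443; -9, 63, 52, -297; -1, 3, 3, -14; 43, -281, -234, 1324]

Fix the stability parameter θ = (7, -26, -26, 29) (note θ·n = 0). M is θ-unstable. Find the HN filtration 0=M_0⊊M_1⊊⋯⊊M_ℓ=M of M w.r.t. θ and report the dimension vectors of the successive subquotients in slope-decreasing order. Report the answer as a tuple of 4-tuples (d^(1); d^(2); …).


Barcode: M ≅ I[1,1], I[1,3], I[3,4]^3, I[4,4]. HN layers by μ_θ (4 steps, strictly decreasing):
  μ^(1)=29; μ^(2)=7; μ^(3)=-15; μ^(4)=-26

((0, 0, 0, 4); (1, 0, 0, 0); (1, 1, 1, 0); (0, 0, 3, 0))


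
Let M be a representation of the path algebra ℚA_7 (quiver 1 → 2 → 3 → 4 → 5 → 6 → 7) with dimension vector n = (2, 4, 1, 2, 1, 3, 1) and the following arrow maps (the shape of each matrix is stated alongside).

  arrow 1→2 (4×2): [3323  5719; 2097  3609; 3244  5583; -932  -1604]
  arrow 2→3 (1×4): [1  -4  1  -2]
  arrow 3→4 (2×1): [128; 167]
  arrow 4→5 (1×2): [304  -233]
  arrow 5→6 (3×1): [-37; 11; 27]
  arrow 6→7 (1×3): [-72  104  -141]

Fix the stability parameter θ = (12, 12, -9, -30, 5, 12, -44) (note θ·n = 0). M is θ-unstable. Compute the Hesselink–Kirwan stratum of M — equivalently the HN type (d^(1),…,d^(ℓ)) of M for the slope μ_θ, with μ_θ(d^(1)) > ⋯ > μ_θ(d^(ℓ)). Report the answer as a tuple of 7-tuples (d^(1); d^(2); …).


Barcode: M ≅ I[1,2], I[1,7], I[2,2]^2, I[4,4], I[6,6]^2. HN layers by μ_θ (3 steps, strictly decreasing):
  μ^(1)=12; μ^(2)=-6; μ^(3)=-30

((1, 3, 0, 0, 0, 2, 0); (1, 1, 1, 1, 1, 1, 1); (0, 0, 0, 1, 0, 0, 0))


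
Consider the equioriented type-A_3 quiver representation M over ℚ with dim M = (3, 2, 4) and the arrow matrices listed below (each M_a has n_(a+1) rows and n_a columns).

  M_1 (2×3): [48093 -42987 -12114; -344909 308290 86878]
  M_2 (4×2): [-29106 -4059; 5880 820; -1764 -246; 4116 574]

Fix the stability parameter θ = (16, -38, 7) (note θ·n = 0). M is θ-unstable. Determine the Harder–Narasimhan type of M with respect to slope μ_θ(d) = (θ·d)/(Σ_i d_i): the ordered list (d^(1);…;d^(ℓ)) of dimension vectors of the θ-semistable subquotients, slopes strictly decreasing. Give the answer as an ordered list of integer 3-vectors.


Interval decomposition of M: I[1,1], I[1,2], I[1,3], I[3,3]^3.
HN type (ℓ=3): μ^(1)=16; μ^(2)=7; μ^(3)=-11

((1, 0, 0); (0, 0, 4); (2, 2, 0))


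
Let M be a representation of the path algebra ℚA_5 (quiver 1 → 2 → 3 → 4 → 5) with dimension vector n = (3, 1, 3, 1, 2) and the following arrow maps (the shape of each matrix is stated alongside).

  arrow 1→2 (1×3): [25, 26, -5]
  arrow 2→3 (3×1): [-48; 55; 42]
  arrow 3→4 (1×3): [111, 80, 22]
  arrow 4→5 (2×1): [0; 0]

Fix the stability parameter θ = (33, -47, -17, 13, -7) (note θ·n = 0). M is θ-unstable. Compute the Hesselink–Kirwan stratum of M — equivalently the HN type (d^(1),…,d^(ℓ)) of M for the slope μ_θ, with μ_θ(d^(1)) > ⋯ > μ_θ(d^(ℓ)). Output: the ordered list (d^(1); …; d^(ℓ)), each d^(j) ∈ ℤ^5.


Interval decomposition of M: I[1,1]^2, I[1,4], I[3,3]^2, I[5,5]^2.
HN type (ℓ=5): μ^(1)=33; μ^(2)=13; μ^(3)=-7; μ^(4)=-31/3; μ^(5)=-17

((2, 0, 0, 0, 0); (0, 0, 0, 1, 0); (0, 0, 0, 0, 2); (1, 1, 1, 0, 0); (0, 0, 2, 0, 0))


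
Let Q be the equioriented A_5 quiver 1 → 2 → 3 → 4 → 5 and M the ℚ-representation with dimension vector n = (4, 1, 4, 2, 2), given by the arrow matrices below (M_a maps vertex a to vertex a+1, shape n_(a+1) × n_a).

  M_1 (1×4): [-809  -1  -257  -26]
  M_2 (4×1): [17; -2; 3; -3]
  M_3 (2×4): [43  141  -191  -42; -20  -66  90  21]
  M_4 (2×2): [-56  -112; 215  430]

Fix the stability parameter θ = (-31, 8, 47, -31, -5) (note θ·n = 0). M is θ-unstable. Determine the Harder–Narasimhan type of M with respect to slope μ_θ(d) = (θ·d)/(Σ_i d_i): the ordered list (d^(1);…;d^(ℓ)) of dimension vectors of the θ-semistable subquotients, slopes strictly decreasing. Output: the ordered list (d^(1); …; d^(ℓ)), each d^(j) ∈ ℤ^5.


Barcode: M ≅ I[1,1]^3, I[1,4], I[3,3]^2, I[3,5], I[5,5]. HN layers by μ_θ (5 steps, strictly decreasing):
  μ^(1)=47; μ^(2)=8; μ^(3)=11/3; μ^(4)=-5; μ^(5)=-31

((0, 0, 2, 0, 0); (0, 1, 1, 1, 0); (0, 0, 1, 1, 1); (0, 0, 0, 0, 1); (4, 0, 0, 0, 0))


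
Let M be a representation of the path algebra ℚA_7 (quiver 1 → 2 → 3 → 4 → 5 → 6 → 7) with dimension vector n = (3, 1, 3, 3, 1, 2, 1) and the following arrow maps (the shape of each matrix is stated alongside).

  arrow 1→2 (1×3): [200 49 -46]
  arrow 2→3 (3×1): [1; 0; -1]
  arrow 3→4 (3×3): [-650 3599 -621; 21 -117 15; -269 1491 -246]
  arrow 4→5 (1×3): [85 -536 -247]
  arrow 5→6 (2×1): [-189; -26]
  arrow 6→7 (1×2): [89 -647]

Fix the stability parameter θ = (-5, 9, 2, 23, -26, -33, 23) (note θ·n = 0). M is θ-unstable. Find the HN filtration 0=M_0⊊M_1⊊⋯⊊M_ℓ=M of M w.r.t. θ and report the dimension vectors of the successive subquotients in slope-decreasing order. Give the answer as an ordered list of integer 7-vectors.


Barcode: M ≅ I[1,1]^2, I[1,4], I[3,4], I[3,7], I[6,6]. HN layers by μ_θ (6 steps, strictly decreasing):
  μ^(1)=23; μ^(2)=11/2; μ^(3)=2; μ^(4)=-5; μ^(5)=-17/2; μ^(6)=-33

((0, 0, 0, 2, 0, 0, 1); (0, 1, 1, 0, 0, 0, 0); (0, 0, 1, 0, 0, 0, 0); (3, 0, 0, 0, 0, 0, 0); (0, 0, 1, 1, 1, 1, 0); (0, 0, 0, 0, 0, 1, 0))


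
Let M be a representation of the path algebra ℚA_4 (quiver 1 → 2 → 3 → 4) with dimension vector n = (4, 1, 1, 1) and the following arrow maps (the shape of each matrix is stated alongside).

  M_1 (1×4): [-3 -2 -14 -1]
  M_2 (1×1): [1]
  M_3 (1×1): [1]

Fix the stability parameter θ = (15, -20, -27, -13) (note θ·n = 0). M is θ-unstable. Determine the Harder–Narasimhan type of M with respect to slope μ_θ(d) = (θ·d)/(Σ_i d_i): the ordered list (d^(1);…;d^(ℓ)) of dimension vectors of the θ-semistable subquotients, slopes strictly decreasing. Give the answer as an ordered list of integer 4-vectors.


Interval decomposition of M: I[1,1]^3, I[1,4].
HN type (ℓ=2): μ^(1)=15; μ^(2)=-45/4

((3, 0, 0, 0); (1, 1, 1, 1))


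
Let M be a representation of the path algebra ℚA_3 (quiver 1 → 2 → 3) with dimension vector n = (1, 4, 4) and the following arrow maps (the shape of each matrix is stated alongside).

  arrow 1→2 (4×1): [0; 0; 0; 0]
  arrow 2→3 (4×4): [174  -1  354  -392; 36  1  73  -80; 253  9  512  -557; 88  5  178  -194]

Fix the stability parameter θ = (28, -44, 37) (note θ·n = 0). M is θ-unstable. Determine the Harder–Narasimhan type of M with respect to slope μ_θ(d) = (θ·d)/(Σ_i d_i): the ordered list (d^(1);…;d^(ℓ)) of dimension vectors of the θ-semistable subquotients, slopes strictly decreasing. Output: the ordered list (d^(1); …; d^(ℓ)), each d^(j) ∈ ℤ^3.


Via rank(M_{q-1}∘⋯∘M_p): M ≅ I[1,1], I[2,3]^4.
μ_θ-semistable layers: μ^(1)=37; μ^(2)=28; μ^(3)=-44

((0, 0, 4); (1, 0, 0); (0, 4, 0))


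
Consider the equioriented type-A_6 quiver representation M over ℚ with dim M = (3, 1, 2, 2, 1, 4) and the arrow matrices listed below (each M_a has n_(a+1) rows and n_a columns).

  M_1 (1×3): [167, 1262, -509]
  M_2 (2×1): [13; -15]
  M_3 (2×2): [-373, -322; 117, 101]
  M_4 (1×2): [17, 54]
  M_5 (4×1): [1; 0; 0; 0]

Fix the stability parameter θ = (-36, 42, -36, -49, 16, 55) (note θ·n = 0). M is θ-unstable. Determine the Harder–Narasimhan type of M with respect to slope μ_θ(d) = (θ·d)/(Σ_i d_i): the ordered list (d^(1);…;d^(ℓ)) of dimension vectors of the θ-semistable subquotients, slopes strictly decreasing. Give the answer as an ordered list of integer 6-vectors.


Interval decomposition of M: I[1,1]^2, I[1,6], I[3,4], I[6,6]^3.
HN type (ℓ=5): μ^(1)=55; μ^(2)=16; μ^(3)=-43/3; μ^(4)=-36; μ^(5)=-85/2

((0, 0, 0, 0, 0, 4); (0, 0, 0, 0, 1, 0); (0, 1, 1, 1, 0, 0); (3, 0, 0, 0, 0, 0); (0, 0, 1, 1, 0, 0))


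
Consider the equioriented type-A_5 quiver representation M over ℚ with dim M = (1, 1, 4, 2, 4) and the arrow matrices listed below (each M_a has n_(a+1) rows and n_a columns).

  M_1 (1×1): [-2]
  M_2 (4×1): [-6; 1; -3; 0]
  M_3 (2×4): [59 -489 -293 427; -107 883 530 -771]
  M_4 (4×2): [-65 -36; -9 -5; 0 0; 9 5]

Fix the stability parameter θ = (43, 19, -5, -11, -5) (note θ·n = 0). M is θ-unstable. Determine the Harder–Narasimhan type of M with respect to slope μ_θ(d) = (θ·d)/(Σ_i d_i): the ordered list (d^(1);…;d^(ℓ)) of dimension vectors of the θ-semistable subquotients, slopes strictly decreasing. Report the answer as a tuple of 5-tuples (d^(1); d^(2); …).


Barcode: M ≅ I[1,5], I[3,3]^2, I[3,5], I[5,5]^2. HN layers by μ_θ (3 steps, strictly decreasing):
  μ^(1)=41/5; μ^(2)=-5; μ^(3)=-8

((1, 1, 1, 1, 1); (0, 0, 2, 0, 3); (0, 0, 1, 1, 0))


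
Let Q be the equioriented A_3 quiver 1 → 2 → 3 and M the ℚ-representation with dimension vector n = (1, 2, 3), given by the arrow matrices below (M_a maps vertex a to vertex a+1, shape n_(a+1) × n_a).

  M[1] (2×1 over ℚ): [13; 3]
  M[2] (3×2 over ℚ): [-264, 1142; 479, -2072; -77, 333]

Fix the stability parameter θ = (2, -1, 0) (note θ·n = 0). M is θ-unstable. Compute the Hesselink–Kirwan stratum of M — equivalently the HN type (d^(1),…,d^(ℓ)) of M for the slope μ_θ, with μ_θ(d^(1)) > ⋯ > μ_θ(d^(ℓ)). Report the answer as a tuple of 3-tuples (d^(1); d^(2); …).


Interval decomposition of M: I[1,3], I[2,3], I[3,3].
HN type (ℓ=3): μ^(1)=1/3; μ^(2)=0; μ^(3)=-1

((1, 1, 1); (0, 0, 2); (0, 1, 0))


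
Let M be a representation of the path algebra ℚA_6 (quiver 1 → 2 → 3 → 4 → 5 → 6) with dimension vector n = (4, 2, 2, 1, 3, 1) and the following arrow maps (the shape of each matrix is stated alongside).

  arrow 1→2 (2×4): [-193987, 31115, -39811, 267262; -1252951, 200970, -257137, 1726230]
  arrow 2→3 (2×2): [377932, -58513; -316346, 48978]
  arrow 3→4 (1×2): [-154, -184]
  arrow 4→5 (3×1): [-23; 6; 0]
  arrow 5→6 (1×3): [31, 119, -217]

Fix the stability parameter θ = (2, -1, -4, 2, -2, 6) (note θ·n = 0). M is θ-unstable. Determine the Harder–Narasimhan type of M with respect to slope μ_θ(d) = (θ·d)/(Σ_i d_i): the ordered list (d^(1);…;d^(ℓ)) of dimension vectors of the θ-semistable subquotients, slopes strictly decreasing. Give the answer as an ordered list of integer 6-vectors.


Interval decomposition of M: I[1,1]^2, I[1,3], I[1,6], I[5,5]^2.
HN type (ℓ=5): μ^(1)=6; μ^(2)=2; μ^(3)=0; μ^(4)=-1; μ^(5)=-2

((0, 0, 0, 0, 0, 1); (2, 0, 0, 0, 0, 0); (0, 0, 0, 1, 1, 0); (2, 2, 2, 0, 0, 0); (0, 0, 0, 0, 2, 0))


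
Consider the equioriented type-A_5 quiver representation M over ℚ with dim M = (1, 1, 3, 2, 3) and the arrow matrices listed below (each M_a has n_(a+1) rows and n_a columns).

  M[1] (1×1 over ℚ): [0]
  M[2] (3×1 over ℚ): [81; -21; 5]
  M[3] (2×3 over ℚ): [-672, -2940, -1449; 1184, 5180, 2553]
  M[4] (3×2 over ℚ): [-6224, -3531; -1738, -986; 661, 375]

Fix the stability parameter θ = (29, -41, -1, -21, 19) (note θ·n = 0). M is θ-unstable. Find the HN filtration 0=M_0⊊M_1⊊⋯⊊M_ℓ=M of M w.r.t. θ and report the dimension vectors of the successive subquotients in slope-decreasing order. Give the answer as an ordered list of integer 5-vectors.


Barcode: M ≅ I[1,1], I[2,5], I[3,3]^2, I[4,5], I[5,5]. HN layers by μ_θ (6 steps, strictly decreasing):
  μ^(1)=29; μ^(2)=19; μ^(3)=-1; μ^(4)=-11; μ^(5)=-21; μ^(6)=-41

((1, 0, 0, 0, 0); (0, 0, 0, 0, 3); (0, 0, 2, 0, 0); (0, 0, 1, 1, 0); (0, 0, 0, 1, 0); (0, 1, 0, 0, 0))


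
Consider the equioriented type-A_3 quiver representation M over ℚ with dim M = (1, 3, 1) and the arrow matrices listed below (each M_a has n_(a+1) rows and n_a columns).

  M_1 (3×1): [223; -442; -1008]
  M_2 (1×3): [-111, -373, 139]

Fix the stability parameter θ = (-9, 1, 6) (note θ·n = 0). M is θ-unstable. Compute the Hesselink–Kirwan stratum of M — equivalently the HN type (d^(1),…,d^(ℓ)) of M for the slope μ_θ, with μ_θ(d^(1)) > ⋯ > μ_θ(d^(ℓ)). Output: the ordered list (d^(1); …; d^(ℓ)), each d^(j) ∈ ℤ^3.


Interval decomposition of M: I[1,3], I[2,2]^2.
HN type (ℓ=3): μ^(1)=6; μ^(2)=1; μ^(3)=-9

((0, 0, 1); (0, 3, 0); (1, 0, 0))


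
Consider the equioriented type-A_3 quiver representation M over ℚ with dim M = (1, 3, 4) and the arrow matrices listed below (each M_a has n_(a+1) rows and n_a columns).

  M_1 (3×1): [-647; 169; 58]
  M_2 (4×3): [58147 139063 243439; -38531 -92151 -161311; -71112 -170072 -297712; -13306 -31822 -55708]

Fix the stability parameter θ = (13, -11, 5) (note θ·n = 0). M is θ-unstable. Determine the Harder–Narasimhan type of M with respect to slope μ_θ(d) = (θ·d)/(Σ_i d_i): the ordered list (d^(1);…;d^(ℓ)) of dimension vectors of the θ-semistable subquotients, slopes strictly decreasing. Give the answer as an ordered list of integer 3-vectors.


Via rank(M_{q-1}∘⋯∘M_p): M ≅ I[1,2], I[2,3]^2, I[3,3]^2.
μ_θ-semistable layers: μ^(1)=5; μ^(2)=1; μ^(3)=-11

((0, 0, 4); (1, 1, 0); (0, 2, 0))


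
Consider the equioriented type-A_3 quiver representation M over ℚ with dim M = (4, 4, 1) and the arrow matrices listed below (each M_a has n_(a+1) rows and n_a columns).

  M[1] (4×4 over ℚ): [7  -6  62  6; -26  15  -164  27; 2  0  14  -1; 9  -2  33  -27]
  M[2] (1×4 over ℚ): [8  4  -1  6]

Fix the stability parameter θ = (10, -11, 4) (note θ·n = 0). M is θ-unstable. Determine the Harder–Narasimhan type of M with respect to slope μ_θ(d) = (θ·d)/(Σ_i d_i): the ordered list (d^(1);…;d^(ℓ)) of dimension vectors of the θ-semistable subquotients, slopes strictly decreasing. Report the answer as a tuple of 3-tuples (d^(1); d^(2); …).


Barcode: M ≅ I[1,2]^3, I[1,3]. HN layers by μ_θ (2 steps, strictly decreasing):
  μ^(1)=4; μ^(2)=-1/2

((0, 0, 1); (4, 4, 0))


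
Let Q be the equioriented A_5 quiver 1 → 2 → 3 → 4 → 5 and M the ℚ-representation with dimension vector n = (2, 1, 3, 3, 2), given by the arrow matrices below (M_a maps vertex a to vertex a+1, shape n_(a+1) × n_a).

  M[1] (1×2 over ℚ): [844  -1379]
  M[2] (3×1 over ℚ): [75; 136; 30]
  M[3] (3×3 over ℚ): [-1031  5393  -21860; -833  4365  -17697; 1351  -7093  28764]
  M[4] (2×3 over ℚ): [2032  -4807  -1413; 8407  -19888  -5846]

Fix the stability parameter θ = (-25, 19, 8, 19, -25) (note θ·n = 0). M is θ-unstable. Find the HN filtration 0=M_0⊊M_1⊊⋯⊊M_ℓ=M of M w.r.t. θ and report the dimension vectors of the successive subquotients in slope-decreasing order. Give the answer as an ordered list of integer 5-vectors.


Via rank(M_{q-1}∘⋯∘M_p): M ≅ I[1,1], I[1,5], I[3,4], I[3,5].
μ_θ-semistable layers: μ^(1)=19; μ^(2)=8; μ^(3)=21/4; μ^(4)=2/3; μ^(5)=-25

((0, 0, 0, 1, 0); (0, 0, 1, 0, 0); (0, 1, 1, 1, 1); (0, 0, 1, 1, 1); (2, 0, 0, 0, 0))


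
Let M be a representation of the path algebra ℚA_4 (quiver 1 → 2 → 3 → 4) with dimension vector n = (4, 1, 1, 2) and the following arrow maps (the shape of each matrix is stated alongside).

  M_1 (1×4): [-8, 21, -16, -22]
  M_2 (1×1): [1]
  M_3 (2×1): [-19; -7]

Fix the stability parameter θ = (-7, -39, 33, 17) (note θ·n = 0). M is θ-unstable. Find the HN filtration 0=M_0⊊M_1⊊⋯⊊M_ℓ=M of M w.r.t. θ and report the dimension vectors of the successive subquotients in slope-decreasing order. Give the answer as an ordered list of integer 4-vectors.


Barcode: M ≅ I[1,1]^3, I[1,4], I[4,4]. HN layers by μ_θ (4 steps, strictly decreasing):
  μ^(1)=25; μ^(2)=17; μ^(3)=-7; μ^(4)=-23

((0, 0, 1, 1); (0, 0, 0, 1); (3, 0, 0, 0); (1, 1, 0, 0))


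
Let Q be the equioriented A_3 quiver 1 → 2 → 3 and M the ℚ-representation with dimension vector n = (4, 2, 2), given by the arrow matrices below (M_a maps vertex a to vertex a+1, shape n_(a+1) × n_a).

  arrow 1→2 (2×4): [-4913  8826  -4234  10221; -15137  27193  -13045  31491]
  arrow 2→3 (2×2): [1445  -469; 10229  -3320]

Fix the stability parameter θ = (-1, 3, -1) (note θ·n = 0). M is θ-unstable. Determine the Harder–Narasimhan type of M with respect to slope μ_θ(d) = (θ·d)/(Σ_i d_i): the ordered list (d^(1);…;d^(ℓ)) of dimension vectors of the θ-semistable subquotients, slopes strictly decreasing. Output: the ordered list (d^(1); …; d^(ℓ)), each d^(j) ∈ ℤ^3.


Barcode: M ≅ I[1,1]^2, I[1,3]^2. HN layers by μ_θ (2 steps, strictly decreasing):
  μ^(1)=1; μ^(2)=-1

((0, 2, 2); (4, 0, 0))


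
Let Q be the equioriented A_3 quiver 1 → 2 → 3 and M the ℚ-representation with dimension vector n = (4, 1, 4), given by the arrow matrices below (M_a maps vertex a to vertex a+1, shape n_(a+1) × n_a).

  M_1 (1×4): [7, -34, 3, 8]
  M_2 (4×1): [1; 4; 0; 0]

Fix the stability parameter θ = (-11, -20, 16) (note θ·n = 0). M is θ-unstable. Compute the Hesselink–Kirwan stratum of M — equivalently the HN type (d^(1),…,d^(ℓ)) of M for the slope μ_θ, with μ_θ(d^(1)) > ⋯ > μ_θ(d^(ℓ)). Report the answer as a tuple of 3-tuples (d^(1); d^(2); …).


Via rank(M_{q-1}∘⋯∘M_p): M ≅ I[1,1]^3, I[1,3], I[3,3]^3.
μ_θ-semistable layers: μ^(1)=16; μ^(2)=-11; μ^(3)=-31/2

((0, 0, 4); (3, 0, 0); (1, 1, 0))


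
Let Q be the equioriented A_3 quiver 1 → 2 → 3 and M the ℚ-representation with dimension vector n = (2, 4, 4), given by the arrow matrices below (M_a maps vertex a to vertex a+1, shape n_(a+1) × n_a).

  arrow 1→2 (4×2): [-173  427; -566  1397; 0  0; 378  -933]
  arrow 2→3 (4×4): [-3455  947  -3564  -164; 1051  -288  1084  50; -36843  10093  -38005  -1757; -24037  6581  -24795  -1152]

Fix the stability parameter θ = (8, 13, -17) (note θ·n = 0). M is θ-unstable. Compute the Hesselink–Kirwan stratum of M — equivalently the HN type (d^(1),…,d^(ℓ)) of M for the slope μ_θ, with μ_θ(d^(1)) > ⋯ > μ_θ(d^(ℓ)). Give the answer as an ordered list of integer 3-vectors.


Interval decomposition of M: I[1,3]^2, I[2,3]^2.
HN type (ℓ=2): μ^(1)=4/3; μ^(2)=-2

((2, 2, 2); (0, 2, 2))


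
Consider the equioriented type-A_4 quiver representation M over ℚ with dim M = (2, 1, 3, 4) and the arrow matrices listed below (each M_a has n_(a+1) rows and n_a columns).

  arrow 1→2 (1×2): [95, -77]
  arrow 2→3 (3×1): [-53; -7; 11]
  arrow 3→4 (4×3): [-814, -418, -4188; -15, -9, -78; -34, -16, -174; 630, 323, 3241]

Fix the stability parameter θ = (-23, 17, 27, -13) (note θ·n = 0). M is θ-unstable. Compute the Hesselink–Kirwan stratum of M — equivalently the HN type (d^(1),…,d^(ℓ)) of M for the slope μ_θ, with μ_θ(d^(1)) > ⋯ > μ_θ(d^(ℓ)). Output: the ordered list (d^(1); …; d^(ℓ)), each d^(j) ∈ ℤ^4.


Via rank(M_{q-1}∘⋯∘M_p): M ≅ I[1,1], I[1,3], I[3,4]^2, I[4,4]^2.
μ_θ-semistable layers: μ^(1)=27; μ^(2)=17; μ^(3)=7; μ^(4)=-13; μ^(5)=-23

((0, 0, 1, 0); (0, 1, 0, 0); (0, 0, 2, 2); (0, 0, 0, 2); (2, 0, 0, 0))


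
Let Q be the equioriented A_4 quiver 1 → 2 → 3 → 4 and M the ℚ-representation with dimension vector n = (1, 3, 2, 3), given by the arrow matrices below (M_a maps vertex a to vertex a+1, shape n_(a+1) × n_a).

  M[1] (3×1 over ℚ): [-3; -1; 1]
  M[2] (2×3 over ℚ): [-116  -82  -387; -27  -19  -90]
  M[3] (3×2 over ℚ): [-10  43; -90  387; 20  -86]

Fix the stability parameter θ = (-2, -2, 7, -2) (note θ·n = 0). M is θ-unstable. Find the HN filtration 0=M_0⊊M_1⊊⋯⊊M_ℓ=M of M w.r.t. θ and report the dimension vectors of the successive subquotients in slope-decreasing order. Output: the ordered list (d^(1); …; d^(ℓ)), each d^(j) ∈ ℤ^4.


Via rank(M_{q-1}∘⋯∘M_p): M ≅ I[1,3], I[2,2], I[2,4], I[4,4]^2.
μ_θ-semistable layers: μ^(1)=7; μ^(2)=5/2; μ^(3)=-2

((0, 0, 1, 0); (0, 0, 1, 1); (1, 3, 0, 2))


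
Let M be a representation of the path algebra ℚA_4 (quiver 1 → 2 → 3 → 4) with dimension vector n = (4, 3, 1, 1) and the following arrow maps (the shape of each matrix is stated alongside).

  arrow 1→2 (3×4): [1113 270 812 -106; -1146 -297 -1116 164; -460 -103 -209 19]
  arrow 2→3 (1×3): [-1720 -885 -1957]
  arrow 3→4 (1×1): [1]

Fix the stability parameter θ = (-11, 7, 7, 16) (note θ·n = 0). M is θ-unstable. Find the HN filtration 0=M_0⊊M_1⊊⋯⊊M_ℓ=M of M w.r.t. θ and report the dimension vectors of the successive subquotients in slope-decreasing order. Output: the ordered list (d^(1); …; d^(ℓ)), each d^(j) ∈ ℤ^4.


Via rank(M_{q-1}∘⋯∘M_p): M ≅ I[1,1], I[1,2]^2, I[1,4].
μ_θ-semistable layers: μ^(1)=16; μ^(2)=7; μ^(3)=-11

((0, 0, 0, 1); (0, 3, 1, 0); (4, 0, 0, 0))


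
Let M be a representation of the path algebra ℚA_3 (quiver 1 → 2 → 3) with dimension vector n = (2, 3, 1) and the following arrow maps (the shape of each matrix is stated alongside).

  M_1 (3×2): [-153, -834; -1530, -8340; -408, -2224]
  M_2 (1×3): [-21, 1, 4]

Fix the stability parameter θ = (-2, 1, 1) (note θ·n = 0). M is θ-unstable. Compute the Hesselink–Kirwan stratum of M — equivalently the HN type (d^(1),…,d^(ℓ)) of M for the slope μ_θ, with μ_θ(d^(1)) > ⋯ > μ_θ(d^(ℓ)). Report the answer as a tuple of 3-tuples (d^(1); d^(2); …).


Interval decomposition of M: I[1,1], I[1,3], I[2,2]^2.
HN type (ℓ=2): μ^(1)=1; μ^(2)=-2

((0, 3, 1); (2, 0, 0))


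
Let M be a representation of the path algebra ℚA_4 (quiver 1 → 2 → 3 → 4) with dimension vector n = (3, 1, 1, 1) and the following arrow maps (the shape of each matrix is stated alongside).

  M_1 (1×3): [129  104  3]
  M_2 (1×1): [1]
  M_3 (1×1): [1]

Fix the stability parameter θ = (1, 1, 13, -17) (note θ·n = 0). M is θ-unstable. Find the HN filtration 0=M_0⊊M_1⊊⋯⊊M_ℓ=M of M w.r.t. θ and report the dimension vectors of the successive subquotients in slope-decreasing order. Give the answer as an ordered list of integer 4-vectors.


Barcode: M ≅ I[1,1]^2, I[1,4]. HN layers by μ_θ (2 steps, strictly decreasing):
  μ^(1)=1; μ^(2)=-1/2

((2, 0, 0, 0); (1, 1, 1, 1))


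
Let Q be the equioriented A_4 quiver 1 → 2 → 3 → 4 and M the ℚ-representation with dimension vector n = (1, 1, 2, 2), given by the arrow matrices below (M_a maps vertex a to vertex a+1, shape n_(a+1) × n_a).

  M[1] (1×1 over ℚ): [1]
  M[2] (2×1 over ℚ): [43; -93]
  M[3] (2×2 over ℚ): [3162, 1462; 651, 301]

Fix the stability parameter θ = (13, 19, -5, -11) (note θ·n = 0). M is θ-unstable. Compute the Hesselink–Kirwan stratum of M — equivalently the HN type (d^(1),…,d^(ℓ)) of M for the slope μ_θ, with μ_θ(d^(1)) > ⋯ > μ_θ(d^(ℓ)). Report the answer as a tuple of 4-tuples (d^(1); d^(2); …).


Barcode: M ≅ I[1,3], I[3,4], I[4,4]. HN layers by μ_θ (3 steps, strictly decreasing):
  μ^(1)=9; μ^(2)=-8; μ^(3)=-11

((1, 1, 1, 0); (0, 0, 1, 1); (0, 0, 0, 1))


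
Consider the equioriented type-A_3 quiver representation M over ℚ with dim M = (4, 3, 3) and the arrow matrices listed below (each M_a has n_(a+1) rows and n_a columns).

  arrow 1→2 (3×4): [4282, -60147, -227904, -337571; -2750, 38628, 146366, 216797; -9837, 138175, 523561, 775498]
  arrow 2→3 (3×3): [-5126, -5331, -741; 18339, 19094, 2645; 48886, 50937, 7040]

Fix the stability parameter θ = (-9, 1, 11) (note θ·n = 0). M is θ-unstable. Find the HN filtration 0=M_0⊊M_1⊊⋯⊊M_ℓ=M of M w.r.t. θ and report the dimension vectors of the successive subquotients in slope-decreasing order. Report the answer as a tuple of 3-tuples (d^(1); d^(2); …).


Interval decomposition of M: I[1,1], I[1,3]^3.
HN type (ℓ=3): μ^(1)=11; μ^(2)=1; μ^(3)=-9

((0, 0, 3); (0, 3, 0); (4, 0, 0))


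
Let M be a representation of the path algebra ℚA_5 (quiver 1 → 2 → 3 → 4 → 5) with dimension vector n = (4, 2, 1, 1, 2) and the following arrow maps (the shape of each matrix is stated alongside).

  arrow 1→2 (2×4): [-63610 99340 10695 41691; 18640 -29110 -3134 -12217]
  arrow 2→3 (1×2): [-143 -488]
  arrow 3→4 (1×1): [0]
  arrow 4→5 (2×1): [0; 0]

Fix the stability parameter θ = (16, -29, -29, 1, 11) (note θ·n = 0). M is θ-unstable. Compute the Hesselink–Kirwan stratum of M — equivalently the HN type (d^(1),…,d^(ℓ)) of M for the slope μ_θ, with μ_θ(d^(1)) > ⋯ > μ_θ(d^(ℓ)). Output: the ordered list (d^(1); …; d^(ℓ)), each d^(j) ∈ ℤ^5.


Via rank(M_{q-1}∘⋯∘M_p): M ≅ I[1,1]^2, I[1,2], I[1,3], I[4,4], I[5,5]^2.
μ_θ-semistable layers: μ^(1)=16; μ^(2)=11; μ^(3)=1; μ^(4)=-13/2; μ^(5)=-14

((2, 0, 0, 0, 0); (0, 0, 0, 0, 2); (0, 0, 0, 1, 0); (1, 1, 0, 0, 0); (1, 1, 1, 0, 0))


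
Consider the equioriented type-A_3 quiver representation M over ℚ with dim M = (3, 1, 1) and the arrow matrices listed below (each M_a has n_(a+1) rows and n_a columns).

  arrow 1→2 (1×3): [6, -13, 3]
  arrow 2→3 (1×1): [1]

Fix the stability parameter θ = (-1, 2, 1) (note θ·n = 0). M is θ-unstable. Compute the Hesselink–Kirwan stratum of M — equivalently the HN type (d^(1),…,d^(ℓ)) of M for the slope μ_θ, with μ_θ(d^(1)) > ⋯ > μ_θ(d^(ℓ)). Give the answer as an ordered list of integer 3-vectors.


Interval decomposition of M: I[1,1]^2, I[1,3].
HN type (ℓ=2): μ^(1)=3/2; μ^(2)=-1

((0, 1, 1); (3, 0, 0))


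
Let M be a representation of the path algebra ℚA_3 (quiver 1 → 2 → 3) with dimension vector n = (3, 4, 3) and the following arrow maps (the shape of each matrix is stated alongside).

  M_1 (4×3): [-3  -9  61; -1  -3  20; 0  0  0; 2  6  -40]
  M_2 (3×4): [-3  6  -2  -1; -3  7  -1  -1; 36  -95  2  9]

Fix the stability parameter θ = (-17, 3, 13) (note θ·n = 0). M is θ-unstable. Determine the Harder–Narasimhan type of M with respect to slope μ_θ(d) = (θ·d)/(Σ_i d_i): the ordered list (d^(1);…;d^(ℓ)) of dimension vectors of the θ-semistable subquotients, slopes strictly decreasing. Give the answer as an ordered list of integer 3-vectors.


Via rank(M_{q-1}∘⋯∘M_p): M ≅ I[1,1], I[1,3]^2, I[2,2], I[2,3].
μ_θ-semistable layers: μ^(1)=13; μ^(2)=3; μ^(3)=-17

((0, 0, 3); (0, 4, 0); (3, 0, 0))


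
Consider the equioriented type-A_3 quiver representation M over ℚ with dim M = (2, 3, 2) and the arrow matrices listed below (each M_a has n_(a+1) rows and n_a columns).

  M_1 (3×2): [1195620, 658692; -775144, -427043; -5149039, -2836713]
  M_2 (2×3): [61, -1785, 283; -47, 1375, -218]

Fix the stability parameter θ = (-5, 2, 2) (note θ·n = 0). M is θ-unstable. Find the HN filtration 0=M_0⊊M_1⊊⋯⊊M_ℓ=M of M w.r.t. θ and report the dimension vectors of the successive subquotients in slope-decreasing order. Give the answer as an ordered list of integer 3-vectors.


Barcode: M ≅ I[1,3]^2, I[2,2]. HN layers by μ_θ (2 steps, strictly decreasing):
  μ^(1)=2; μ^(2)=-5

((0, 3, 2); (2, 0, 0))


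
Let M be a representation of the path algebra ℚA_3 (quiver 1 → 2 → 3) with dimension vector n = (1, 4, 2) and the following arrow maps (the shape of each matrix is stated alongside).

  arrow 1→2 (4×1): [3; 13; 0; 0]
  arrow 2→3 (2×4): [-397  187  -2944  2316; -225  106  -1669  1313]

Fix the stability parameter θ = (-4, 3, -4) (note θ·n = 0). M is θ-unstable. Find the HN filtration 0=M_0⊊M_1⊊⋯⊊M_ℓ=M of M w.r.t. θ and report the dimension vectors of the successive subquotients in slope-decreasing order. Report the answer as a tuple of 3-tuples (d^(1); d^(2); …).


Via rank(M_{q-1}∘⋯∘M_p): M ≅ I[1,3], I[2,2]^2, I[2,3].
μ_θ-semistable layers: μ^(1)=3; μ^(2)=-1/2; μ^(3)=-4

((0, 2, 0); (0, 2, 2); (1, 0, 0))


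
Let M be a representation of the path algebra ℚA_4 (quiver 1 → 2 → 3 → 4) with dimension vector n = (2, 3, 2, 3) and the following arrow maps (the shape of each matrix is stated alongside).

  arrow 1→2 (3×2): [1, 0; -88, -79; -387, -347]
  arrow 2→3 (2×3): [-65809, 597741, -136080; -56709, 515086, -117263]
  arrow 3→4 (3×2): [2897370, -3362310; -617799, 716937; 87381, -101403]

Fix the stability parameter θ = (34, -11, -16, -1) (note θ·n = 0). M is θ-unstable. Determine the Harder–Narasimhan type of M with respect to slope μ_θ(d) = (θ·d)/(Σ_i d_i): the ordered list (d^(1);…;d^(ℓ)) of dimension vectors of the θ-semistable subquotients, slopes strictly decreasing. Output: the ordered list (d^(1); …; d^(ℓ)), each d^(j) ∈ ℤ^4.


Via rank(M_{q-1}∘⋯∘M_p): M ≅ I[1,3], I[1,4], I[2,2], I[4,4]^2.
μ_θ-semistable layers: μ^(1)=7/3; μ^(2)=3/2; μ^(3)=-1; μ^(4)=-11

((1, 1, 1, 0); (1, 1, 1, 1); (0, 0, 0, 2); (0, 1, 0, 0))


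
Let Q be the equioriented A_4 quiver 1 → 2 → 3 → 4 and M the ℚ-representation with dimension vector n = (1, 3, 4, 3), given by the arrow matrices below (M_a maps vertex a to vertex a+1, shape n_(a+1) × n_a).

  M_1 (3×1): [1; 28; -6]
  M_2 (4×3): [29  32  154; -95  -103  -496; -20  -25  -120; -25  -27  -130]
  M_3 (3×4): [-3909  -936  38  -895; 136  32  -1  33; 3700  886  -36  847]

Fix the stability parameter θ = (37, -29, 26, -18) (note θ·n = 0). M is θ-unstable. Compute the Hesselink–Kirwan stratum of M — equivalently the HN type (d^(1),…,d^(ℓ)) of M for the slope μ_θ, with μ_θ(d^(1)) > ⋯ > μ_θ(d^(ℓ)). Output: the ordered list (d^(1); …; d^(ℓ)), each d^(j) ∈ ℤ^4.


Barcode: M ≅ I[1,4], I[2,4]^2, I[3,3]. HN layers by μ_θ (3 steps, strictly decreasing):
  μ^(1)=26; μ^(2)=4; μ^(3)=-29

((0, 0, 1, 0); (1, 1, 3, 3); (0, 2, 0, 0))


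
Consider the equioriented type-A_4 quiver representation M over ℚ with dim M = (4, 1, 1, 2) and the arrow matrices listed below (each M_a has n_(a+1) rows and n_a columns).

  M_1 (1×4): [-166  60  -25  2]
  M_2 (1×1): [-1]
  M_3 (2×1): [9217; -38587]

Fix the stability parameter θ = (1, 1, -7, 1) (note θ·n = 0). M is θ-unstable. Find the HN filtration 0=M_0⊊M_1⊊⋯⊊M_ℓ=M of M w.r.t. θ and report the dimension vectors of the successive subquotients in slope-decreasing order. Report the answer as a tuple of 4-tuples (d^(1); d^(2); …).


Barcode: M ≅ I[1,1]^3, I[1,4], I[4,4]. HN layers by μ_θ (2 steps, strictly decreasing):
  μ^(1)=1; μ^(2)=-5/3

((3, 0, 0, 2); (1, 1, 1, 0))
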